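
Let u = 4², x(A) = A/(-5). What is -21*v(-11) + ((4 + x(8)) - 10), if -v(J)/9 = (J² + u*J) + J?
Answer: -62408/5 ≈ -12482.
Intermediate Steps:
x(A) = -A/5 (x(A) = A*(-⅕) = -A/5)
u = 16
v(J) = -153*J - 9*J² (v(J) = -9*((J² + 16*J) + J) = -9*(J² + 17*J) = -153*J - 9*J²)
-21*v(-11) + ((4 + x(8)) - 10) = -(-189)*(-11)*(17 - 11) + ((4 - ⅕*8) - 10) = -(-189)*(-11)*6 + ((4 - 8/5) - 10) = -21*594 + (12/5 - 10) = -12474 - 38/5 = -62408/5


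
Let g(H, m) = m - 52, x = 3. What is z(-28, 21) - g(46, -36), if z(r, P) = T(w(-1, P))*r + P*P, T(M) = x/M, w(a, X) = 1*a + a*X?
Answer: 5861/11 ≈ 532.82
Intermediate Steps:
w(a, X) = a + X*a
T(M) = 3/M
g(H, m) = -52 + m
z(r, P) = P² + 3*r/(-1 - P) (z(r, P) = (3/((-(1 + P))))*r + P*P = (3/(-1 - P))*r + P² = 3*r/(-1 - P) + P² = P² + 3*r/(-1 - P))
z(-28, 21) - g(46, -36) = (-3*(-28) + 21²*(1 + 21))/(1 + 21) - (-52 - 36) = (84 + 441*22)/22 - 1*(-88) = (84 + 9702)/22 + 88 = (1/22)*9786 + 88 = 4893/11 + 88 = 5861/11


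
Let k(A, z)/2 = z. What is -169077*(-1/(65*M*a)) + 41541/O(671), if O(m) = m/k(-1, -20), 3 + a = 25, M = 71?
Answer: -251256123/101530 ≈ -2474.7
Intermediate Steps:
k(A, z) = 2*z
a = 22 (a = -3 + 25 = 22)
O(m) = -m/40 (O(m) = m/((2*(-20))) = m/(-40) = m*(-1/40) = -m/40)
-169077*(-1/(65*M*a)) + 41541/O(671) = -169077/((22*71)*(-65)) + 41541/((-1/40*671)) = -169077/(1562*(-65)) + 41541/(-671/40) = -169077/(-101530) + 41541*(-40/671) = -169077*(-1/101530) - 27240/11 = 169077/101530 - 27240/11 = -251256123/101530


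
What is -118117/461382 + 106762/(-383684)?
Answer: -11822208514/22128111411 ≈ -0.53426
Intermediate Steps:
-118117/461382 + 106762/(-383684) = -118117*1/461382 + 106762*(-1/383684) = -118117/461382 - 53381/191842 = -11822208514/22128111411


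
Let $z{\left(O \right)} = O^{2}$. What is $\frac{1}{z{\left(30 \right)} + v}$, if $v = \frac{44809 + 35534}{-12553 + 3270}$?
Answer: $\frac{9283}{8274357} \approx 0.0011219$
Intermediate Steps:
$v = - \frac{80343}{9283}$ ($v = \frac{80343}{-9283} = 80343 \left(- \frac{1}{9283}\right) = - \frac{80343}{9283} \approx -8.6548$)
$\frac{1}{z{\left(30 \right)} + v} = \frac{1}{30^{2} - \frac{80343}{9283}} = \frac{1}{900 - \frac{80343}{9283}} = \frac{1}{\frac{8274357}{9283}} = \frac{9283}{8274357}$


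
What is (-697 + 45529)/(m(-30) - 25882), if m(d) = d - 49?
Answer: -44832/25961 ≈ -1.7269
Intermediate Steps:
m(d) = -49 + d
(-697 + 45529)/(m(-30) - 25882) = (-697 + 45529)/((-49 - 30) - 25882) = 44832/(-79 - 25882) = 44832/(-25961) = 44832*(-1/25961) = -44832/25961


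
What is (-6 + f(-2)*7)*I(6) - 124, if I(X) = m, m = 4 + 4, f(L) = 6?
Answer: 164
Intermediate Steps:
m = 8
I(X) = 8
(-6 + f(-2)*7)*I(6) - 124 = (-6 + 6*7)*8 - 124 = (-6 + 42)*8 - 124 = 36*8 - 124 = 288 - 124 = 164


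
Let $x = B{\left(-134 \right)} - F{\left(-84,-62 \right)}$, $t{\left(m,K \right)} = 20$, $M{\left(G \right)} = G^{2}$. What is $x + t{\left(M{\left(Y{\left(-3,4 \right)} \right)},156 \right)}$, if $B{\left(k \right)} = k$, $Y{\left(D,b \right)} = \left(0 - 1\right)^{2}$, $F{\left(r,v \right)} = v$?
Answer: $-52$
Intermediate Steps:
$Y{\left(D,b \right)} = 1$ ($Y{\left(D,b \right)} = \left(-1\right)^{2} = 1$)
$x = -72$ ($x = -134 - -62 = -134 + 62 = -72$)
$x + t{\left(M{\left(Y{\left(-3,4 \right)} \right)},156 \right)} = -72 + 20 = -52$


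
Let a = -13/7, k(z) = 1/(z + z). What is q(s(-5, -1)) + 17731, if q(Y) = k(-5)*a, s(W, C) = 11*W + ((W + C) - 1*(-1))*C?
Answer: 1241183/70 ≈ 17731.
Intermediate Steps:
k(z) = 1/(2*z)
a = -13/7 (a = -13*1/7 = -13/7 ≈ -1.8571)
s(W, C) = 11*W + C*(1 + C + W) (s(W, C) = 11*W + ((C + W) + 1)*C = 11*W + (1 + C + W)*C = 11*W + C*(1 + C + W))
q(Y) = 13/70 (q(Y) = ((1/2)/(-5))*(-13/7) = ((1/2)*(-1/5))*(-13/7) = -1/10*(-13/7) = 13/70)
q(s(-5, -1)) + 17731 = 13/70 + 17731 = 1241183/70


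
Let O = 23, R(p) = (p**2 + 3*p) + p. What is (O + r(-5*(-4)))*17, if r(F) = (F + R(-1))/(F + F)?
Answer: 15929/40 ≈ 398.23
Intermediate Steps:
R(p) = p**2 + 4*p
r(F) = (-3 + F)/(2*F) (r(F) = (F - (4 - 1))/(F + F) = (F - 1*3)/((2*F)) = (F - 3)*(1/(2*F)) = (-3 + F)*(1/(2*F)) = (-3 + F)/(2*F))
(O + r(-5*(-4)))*17 = (23 + (-3 - 5*(-4))/(2*((-5*(-4)))))*17 = (23 + (1/2)*(-3 + 20)/20)*17 = (23 + (1/2)*(1/20)*17)*17 = (23 + 17/40)*17 = (937/40)*17 = 15929/40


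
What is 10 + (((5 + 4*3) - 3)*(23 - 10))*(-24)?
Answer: -4358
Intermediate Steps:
10 + (((5 + 4*3) - 3)*(23 - 10))*(-24) = 10 + (((5 + 12) - 3)*13)*(-24) = 10 + ((17 - 3)*13)*(-24) = 10 + (14*13)*(-24) = 10 + 182*(-24) = 10 - 4368 = -4358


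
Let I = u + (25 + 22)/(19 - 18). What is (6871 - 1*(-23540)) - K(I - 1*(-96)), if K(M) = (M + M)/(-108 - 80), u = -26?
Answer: 2858751/94 ≈ 30412.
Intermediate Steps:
I = 21 (I = -26 + (25 + 22)/(19 - 18) = -26 + 47/1 = -26 + 47*1 = -26 + 47 = 21)
K(M) = -M/94 (K(M) = (2*M)/(-188) = (2*M)*(-1/188) = -M/94)
(6871 - 1*(-23540)) - K(I - 1*(-96)) = (6871 - 1*(-23540)) - (-1)*(21 - 1*(-96))/94 = (6871 + 23540) - (-1)*(21 + 96)/94 = 30411 - (-1)*117/94 = 30411 - 1*(-117/94) = 30411 + 117/94 = 2858751/94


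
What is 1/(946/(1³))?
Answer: 1/946 ≈ 0.0010571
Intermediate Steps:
1/(946/(1³)) = 1/(946/1) = 1/(946*1) = 1/946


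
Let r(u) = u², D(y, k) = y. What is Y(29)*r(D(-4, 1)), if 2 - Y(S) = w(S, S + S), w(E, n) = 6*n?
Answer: -5536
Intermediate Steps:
Y(S) = 2 - 12*S (Y(S) = 2 - 6*(S + S) = 2 - 6*2*S = 2 - 12*S)
Y(29)*r(D(-4, 1)) = (2 - 12*29)*(-4)² = (2 - 348)*16 = -346*16 = -5536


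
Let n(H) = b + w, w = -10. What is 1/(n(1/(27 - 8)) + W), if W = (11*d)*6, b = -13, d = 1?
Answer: 1/43 ≈ 0.023256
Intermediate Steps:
n(H) = -23 (n(H) = -13 - 10 = -23)
W = 66 (W = (11*1)*6 = 11*6 = 66)
1/(n(1/(27 - 8)) + W) = 1/(-23 + 66) = 1/43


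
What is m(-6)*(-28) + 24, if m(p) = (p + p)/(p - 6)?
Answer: -4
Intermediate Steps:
m(p) = 2*p/(-6 + p) (m(p) = (2*p)/(-6 + p) = 2*p/(-6 + p))
m(-6)*(-28) + 24 = (2*(-6)/(-6 - 6))*(-28) + 24 = (2*(-6)/(-12))*(-28) + 24 = (2*(-6)*(-1/12))*(-28) + 24 = 1*(-28) + 24 = -28 + 24 = -4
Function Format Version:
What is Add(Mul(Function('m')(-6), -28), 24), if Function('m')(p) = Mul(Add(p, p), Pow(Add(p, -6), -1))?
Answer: -4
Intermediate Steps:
Function('m')(p) = Mul(2, p, Pow(Add(-6, p), -1)) (Function('m')(p) = Mul(Mul(2, p), Pow(Add(-6, p), -1)) = Mul(2, p, Pow(Add(-6, p), -1)))
Add(Mul(Function('m')(-6), -28), 24) = Add(Mul(Mul(2, -6, Pow(Add(-6, -6), -1)), -28), 24) = Add(Mul(Mul(2, -6, Pow(-12, -1)), -28), 24) = Add(Mul(Mul(2, -6, Rational(-1, 12)), -28), 24) = Add(Mul(1, -28), 24) = Add(-28, 24) = -4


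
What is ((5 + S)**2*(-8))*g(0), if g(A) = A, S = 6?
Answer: 0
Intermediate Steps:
((5 + S)**2*(-8))*g(0) = ((5 + 6)**2*(-8))*0 = (11**2*(-8))*0 = (121*(-8))*0 = -968*0 = 0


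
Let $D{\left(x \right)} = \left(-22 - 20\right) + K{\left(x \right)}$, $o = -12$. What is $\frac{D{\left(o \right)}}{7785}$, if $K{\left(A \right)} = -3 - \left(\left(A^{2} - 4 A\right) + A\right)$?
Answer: $- \frac{5}{173} \approx -0.028902$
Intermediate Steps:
$K{\left(A \right)} = -3 - A^{2} + 3 A$ ($K{\left(A \right)} = -3 - \left(A^{2} - 3 A\right) = -3 - A^{2} + 3 A$)
$D{\left(x \right)} = -45 - x^{2} + 3 x$ ($D{\left(x \right)} = \left(-22 - 20\right) - \left(3 + x^{2} - 3 x\right) = -42 - \left(3 + x^{2} - 3 x\right) = -45 - x^{2} + 3 x$)
$\frac{D{\left(o \right)}}{7785} = \frac{-45 - \left(-12\right)^{2} + 3 \left(-12\right)}{7785} = \left(-45 - 144 - 36\right) \frac{1}{7785} = \left(-225\right) \frac{1}{7785} = - \frac{5}{173}$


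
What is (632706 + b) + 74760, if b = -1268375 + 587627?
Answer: 26718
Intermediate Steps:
b = -680748
(632706 + b) + 74760 = (632706 - 680748) + 74760 = -48042 + 74760 = 26718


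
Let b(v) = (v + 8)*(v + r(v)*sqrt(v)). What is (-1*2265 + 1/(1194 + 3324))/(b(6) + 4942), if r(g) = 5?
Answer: -3673743571/8142493212 + 51166345*sqrt(6)/8142493212 ≈ -0.43579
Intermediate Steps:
b(v) = (8 + v)*(v + 5*sqrt(v)) (b(v) = (v + 8)*(v + 5*sqrt(v)) = (8 + v)*(v + 5*sqrt(v)))
(-1*2265 + 1/(1194 + 3324))/(b(6) + 4942) = (-1*2265 + 1/(1194 + 3324))/((6**2 + 5*6**(3/2) + 8*6 + 40*sqrt(6)) + 4942) = (-2265 + 1/4518)/((36 + 5*(6*sqrt(6)) + 48 + 40*sqrt(6)) + 4942) = (-2265 + 1/4518)/((36 + 30*sqrt(6) + 48 + 40*sqrt(6)) + 4942) = -10233269/(4518*((84 + 70*sqrt(6)) + 4942)) = -10233269/(4518*(5026 + 70*sqrt(6)))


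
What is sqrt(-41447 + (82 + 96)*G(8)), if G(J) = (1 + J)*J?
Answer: I*sqrt(28631) ≈ 169.21*I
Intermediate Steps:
G(J) = J*(1 + J)
sqrt(-41447 + (82 + 96)*G(8)) = sqrt(-41447 + (82 + 96)*(8*(1 + 8))) = sqrt(-41447 + 178*(8*9)) = sqrt(-41447 + 178*72) = sqrt(-41447 + 12816) = sqrt(-28631) = I*sqrt(28631)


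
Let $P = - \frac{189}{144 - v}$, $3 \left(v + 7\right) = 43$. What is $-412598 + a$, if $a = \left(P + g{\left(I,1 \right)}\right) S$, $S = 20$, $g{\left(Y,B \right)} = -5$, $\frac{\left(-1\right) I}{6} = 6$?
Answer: $- \frac{16921752}{41} \approx -4.1273 \cdot 10^{5}$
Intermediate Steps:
$I = -36$ ($I = \left(-6\right) 6 = -36$)
$v = \frac{22}{3}$ ($v = -7 + \frac{1}{3} \cdot 43 = -7 + \frac{43}{3} = \frac{22}{3} \approx 7.3333$)
$P = - \frac{567}{410}$ ($P = - \frac{189}{144 - \frac{22}{3}} = - \frac{189}{\frac{410}{3}} = \left(-189\right) \frac{3}{410} = - \frac{567}{410} \approx -1.3829$)
$a = - \frac{5234}{41}$ ($a = \left(- \frac{567}{410} - 5\right) 20 = \left(- \frac{2617}{410}\right) 20 = - \frac{5234}{41} \approx -127.66$)
$-412598 + a = -412598 - \frac{5234}{41} = - \frac{16921752}{41}$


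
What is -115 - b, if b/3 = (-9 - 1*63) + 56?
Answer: -67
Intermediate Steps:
b = -48 (b = 3*((-9 - 1*63) + 56) = 3*((-9 - 63) + 56) = 3*(-72 + 56) = 3*(-16) = -48)
-115 - b = -115 - 1*(-48) = -115 + 48 = -67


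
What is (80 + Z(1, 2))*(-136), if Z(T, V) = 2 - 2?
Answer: -10880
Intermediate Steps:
Z(T, V) = 0
(80 + Z(1, 2))*(-136) = (80 + 0)*(-136) = 80*(-136) = -10880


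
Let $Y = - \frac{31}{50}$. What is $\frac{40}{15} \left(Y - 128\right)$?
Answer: $- \frac{25724}{75} \approx -342.99$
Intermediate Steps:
$Y = - \frac{31}{50}$ ($Y = \left(-31\right) \frac{1}{50} = - \frac{31}{50} \approx -0.62$)
$\frac{40}{15} \left(Y - 128\right) = \frac{40}{15} \left(- \frac{31}{50} - 128\right) = 40 \cdot \frac{1}{15} \left(- \frac{6431}{50}\right) = \frac{8}{3} \left(- \frac{6431}{50}\right) = - \frac{25724}{75}$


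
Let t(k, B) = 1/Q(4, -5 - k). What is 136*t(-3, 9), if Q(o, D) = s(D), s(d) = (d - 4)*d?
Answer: 34/3 ≈ 11.333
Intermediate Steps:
s(d) = d*(-4 + d) (s(d) = (-4 + d)*d = d*(-4 + d))
Q(o, D) = D*(-4 + D)
t(k, B) = 1/((-9 - k)*(-5 - k)) (t(k, B) = 1/((-5 - k)*(-4 + (-5 - k))) = 1/((-5 - k)*(-9 - k)) = 1/((-9 - k)*(-5 - k)))
136*t(-3, 9) = 136*(1/((5 - 3)*(9 - 3))) = 136*(1/(2*6)) = 136*((1/2)*(1/6)) = 136*(1/12) = 34/3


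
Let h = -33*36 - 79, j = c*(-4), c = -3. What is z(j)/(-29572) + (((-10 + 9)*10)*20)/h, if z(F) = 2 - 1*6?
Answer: 1479867/9366931 ≈ 0.15799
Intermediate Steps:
j = 12 (j = -3*(-4) = 12)
z(F) = -4 (z(F) = 2 - 6 = -4)
h = -1267 (h = -1188 - 79 = -1267)
z(j)/(-29572) + (((-10 + 9)*10)*20)/h = -4/(-29572) + (((-10 + 9)*10)*20)/(-1267) = -4*(-1/29572) + (-1*10*20)*(-1/1267) = 1/7393 - 10*20*(-1/1267) = 1/7393 - 200*(-1/1267) = 1/7393 + 200/1267 = 1479867/9366931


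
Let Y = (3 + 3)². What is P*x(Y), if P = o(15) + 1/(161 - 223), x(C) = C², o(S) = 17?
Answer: 682344/31 ≈ 22011.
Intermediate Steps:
Y = 36 (Y = 6² = 36)
P = 1053/62 (P = 17 + 1/(161 - 223) = 17 + 1/(-62) = 17 - 1/62 = 1053/62 ≈ 16.984)
P*x(Y) = (1053/62)*36² = (1053/62)*1296 = 682344/31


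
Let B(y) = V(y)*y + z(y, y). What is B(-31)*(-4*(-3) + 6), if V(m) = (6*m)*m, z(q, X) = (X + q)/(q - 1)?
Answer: -25739145/8 ≈ -3.2174e+6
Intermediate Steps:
z(q, X) = (X + q)/(-1 + q)
V(m) = 6*m**2
B(y) = 6*y**3 + 2*y/(-1 + y) (B(y) = (6*y**2)*y + (y + y)/(-1 + y) = 6*y**3 + (2*y)/(-1 + y) = 6*y**3 + 2*y/(-1 + y))
B(-31)*(-4*(-3) + 6) = (2*(-31)*(1 + 3*(-31)**2*(-1 - 31))/(-1 - 31))*(-4*(-3) + 6) = (2*(-31)*(1 + 3*961*(-32))/(-32))*(12 + 6) = (2*(-31)*(-1/32)*(1 - 92256))*18 = (2*(-31)*(-1/32)*(-92255))*18 = -2859905/16*18 = -25739145/8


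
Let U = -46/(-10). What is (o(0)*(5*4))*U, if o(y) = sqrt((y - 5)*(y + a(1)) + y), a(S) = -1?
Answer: 92*sqrt(5) ≈ 205.72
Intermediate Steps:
U = 23/5 (U = -46*(-1/10) = 23/5 ≈ 4.6000)
o(y) = sqrt(y + (-1 + y)*(-5 + y)) (o(y) = sqrt((y - 5)*(y - 1) + y) = sqrt((-5 + y)*(-1 + y) + y) = sqrt((-1 + y)*(-5 + y) + y) = sqrt(y + (-1 + y)*(-5 + y)))
(o(0)*(5*4))*U = (sqrt(5 + 0**2 - 5*0)*(5*4))*(23/5) = (sqrt(5 + 0 + 0)*20)*(23/5) = (sqrt(5)*20)*(23/5) = (20*sqrt(5))*(23/5) = 92*sqrt(5)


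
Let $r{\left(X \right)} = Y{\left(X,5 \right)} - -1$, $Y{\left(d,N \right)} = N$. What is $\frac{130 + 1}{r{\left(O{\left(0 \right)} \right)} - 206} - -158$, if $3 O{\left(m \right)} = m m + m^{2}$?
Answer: $\frac{31469}{200} \approx 157.34$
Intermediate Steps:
$O{\left(m \right)} = \frac{2 m^{2}}{3}$ ($O{\left(m \right)} = \frac{m m + m^{2}}{3} = \frac{m^{2} + m^{2}}{3} = \frac{2 m^{2}}{3}$)
$r{\left(X \right)} = 6$ ($r{\left(X \right)} = 5 - -1 = 5 + 1 = 6$)
$\frac{130 + 1}{r{\left(O{\left(0 \right)} \right)} - 206} - -158 = \frac{130 + 1}{6 - 206} - -158 = \frac{131}{-200} + 158 = 131 \left(- \frac{1}{200}\right) + 158 = - \frac{131}{200} + 158 = \frac{31469}{200}$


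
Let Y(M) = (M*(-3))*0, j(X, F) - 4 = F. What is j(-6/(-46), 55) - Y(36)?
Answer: 59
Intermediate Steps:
j(X, F) = 4 + F
Y(M) = 0 (Y(M) = -3*M*0 = 0)
j(-6/(-46), 55) - Y(36) = (4 + 55) - 1*0 = 59 + 0 = 59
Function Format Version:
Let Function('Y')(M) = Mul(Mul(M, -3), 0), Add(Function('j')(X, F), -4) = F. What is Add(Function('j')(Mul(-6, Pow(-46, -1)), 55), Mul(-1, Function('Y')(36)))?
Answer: 59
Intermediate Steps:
Function('j')(X, F) = Add(4, F)
Function('Y')(M) = 0 (Function('Y')(M) = Mul(Mul(-3, M), 0) = 0)
Add(Function('j')(Mul(-6, Pow(-46, -1)), 55), Mul(-1, Function('Y')(36))) = Add(Add(4, 55), Mul(-1, 0)) = Add(59, 0) = 59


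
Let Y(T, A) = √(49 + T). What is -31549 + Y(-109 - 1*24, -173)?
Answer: -31549 + 2*I*√21 ≈ -31549.0 + 9.1651*I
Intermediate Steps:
-31549 + Y(-109 - 1*24, -173) = -31549 + √(49 + (-109 - 1*24)) = -31549 + √(49 + (-109 - 24)) = -31549 + √(49 - 133) = -31549 + √(-84) = -31549 + 2*I*√21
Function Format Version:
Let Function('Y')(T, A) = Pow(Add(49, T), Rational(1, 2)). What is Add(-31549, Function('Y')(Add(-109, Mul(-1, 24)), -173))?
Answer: Add(-31549, Mul(2, I, Pow(21, Rational(1, 2)))) ≈ Add(-31549., Mul(9.1651, I))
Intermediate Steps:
Add(-31549, Function('Y')(Add(-109, Mul(-1, 24)), -173)) = Add(-31549, Pow(Add(49, Add(-109, Mul(-1, 24))), Rational(1, 2))) = Add(-31549, Pow(Add(49, Add(-109, -24)), Rational(1, 2))) = Add(-31549, Pow(Add(49, -133), Rational(1, 2))) = Add(-31549, Pow(-84, Rational(1, 2))) = Add(-31549, Mul(2, I, Pow(21, Rational(1, 2))))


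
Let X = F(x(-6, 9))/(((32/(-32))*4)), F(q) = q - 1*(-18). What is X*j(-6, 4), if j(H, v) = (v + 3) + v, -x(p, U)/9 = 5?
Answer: 297/4 ≈ 74.250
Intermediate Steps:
x(p, U) = -45 (x(p, U) = -9*5 = -45)
F(q) = 18 + q (F(q) = q + 18 = 18 + q)
j(H, v) = 3 + 2*v (j(H, v) = (3 + v) + v = 3 + 2*v)
X = 27/4 (X = (18 - 45)/(((32/(-32))*4)) = -27/((32*(-1/32))*4) = -27/((-1*4)) = -27/(-4) = -27*(-¼) = 27/4 ≈ 6.7500)
X*j(-6, 4) = 27*(3 + 2*4)/4 = 27*(3 + 8)/4 = (27/4)*11 = 297/4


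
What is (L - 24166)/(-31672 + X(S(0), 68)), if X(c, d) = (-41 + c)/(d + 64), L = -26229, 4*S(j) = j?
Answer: 1330428/836149 ≈ 1.5911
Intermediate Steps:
S(j) = j/4
X(c, d) = (-41 + c)/(64 + d)
(L - 24166)/(-31672 + X(S(0), 68)) = (-26229 - 24166)/(-31672 + (-41 + (¼)*0)/(64 + 68)) = -50395/(-31672 + (-41 + 0)/132) = -50395/(-31672 + (1/132)*(-41)) = -50395/(-31672 - 41/132) = -50395/(-4180745/132) = -50395*(-132/4180745) = 1330428/836149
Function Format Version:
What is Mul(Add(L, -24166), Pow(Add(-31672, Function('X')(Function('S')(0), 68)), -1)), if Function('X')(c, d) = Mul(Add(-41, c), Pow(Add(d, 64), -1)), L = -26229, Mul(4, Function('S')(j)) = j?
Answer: Rational(1330428, 836149) ≈ 1.5911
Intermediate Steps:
Function('S')(j) = Mul(Rational(1, 4), j)
Function('X')(c, d) = Mul(Pow(Add(64, d), -1), Add(-41, c)) (Function('X')(c, d) = Mul(Add(-41, c), Pow(Add(64, d), -1)) = Mul(Pow(Add(64, d), -1), Add(-41, c)))
Mul(Add(L, -24166), Pow(Add(-31672, Function('X')(Function('S')(0), 68)), -1)) = Mul(Add(-26229, -24166), Pow(Add(-31672, Mul(Pow(Add(64, 68), -1), Add(-41, Mul(Rational(1, 4), 0)))), -1)) = Mul(-50395, Pow(Add(-31672, Mul(Pow(132, -1), Add(-41, 0))), -1)) = Mul(-50395, Pow(Add(-31672, Mul(Rational(1, 132), -41)), -1)) = Mul(-50395, Pow(Add(-31672, Rational(-41, 132)), -1)) = Mul(-50395, Pow(Rational(-4180745, 132), -1)) = Mul(-50395, Rational(-132, 4180745)) = Rational(1330428, 836149)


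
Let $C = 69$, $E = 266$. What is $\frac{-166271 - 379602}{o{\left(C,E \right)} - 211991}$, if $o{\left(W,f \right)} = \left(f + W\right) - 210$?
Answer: $\frac{545873}{211866} \approx 2.5765$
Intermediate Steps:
$o{\left(W,f \right)} = -210 + W + f$ ($o{\left(W,f \right)} = \left(W + f\right) - 210 = -210 + W + f$)
$\frac{-166271 - 379602}{o{\left(C,E \right)} - 211991} = \frac{-166271 - 379602}{\left(-210 + 69 + 266\right) - 211991} = - \frac{545873}{125 - 211991} = - \frac{545873}{-211866} = \left(-545873\right) \left(- \frac{1}{211866}\right) = \frac{545873}{211866}$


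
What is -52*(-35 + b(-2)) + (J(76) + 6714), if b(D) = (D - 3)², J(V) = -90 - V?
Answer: 7068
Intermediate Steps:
b(D) = (-3 + D)²
-52*(-35 + b(-2)) + (J(76) + 6714) = -52*(-35 + (-3 - 2)²) + ((-90 - 1*76) + 6714) = -52*(-35 + (-5)²) + ((-90 - 76) + 6714) = -52*(-35 + 25) + (-166 + 6714) = -52*(-10) + 6548 = 520 + 6548 = 7068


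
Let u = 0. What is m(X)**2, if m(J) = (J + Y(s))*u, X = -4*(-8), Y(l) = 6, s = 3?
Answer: 0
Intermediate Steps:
X = 32
m(J) = 0 (m(J) = (J + 6)*0 = (6 + J)*0 = 0)
m(X)**2 = 0**2 = 0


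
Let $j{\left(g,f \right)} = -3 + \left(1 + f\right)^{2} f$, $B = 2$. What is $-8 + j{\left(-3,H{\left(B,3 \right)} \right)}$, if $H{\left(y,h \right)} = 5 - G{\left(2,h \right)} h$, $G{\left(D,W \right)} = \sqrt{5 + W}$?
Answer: $1393 - 1008 \sqrt{2} \approx -32.527$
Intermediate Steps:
$H{\left(y,h \right)} = 5 - h \sqrt{5 + h}$ ($H{\left(y,h \right)} = 5 - \sqrt{5 + h} h = 5 - h \sqrt{5 + h}$)
$j{\left(g,f \right)} = -3 + f \left(1 + f\right)^{2}$
$-8 + j{\left(-3,H{\left(B,3 \right)} \right)} = -8 + \left(-3 + \left(5 - 3 \sqrt{5 + 3}\right) \left(1 + \left(5 - 3 \sqrt{5 + 3}\right)\right)^{2}\right) = -8 + \left(-3 + \left(5 - 3 \sqrt{8}\right) \left(1 + \left(5 - 3 \sqrt{8}\right)\right)^{2}\right) = -8 + \left(-3 + \left(5 - 3 \cdot 2 \sqrt{2}\right) \left(1 + \left(5 - 3 \cdot 2 \sqrt{2}\right)\right)^{2}\right) = -8 + \left(-3 + \left(5 - 6 \sqrt{2}\right) \left(1 + \left(5 - 6 \sqrt{2}\right)\right)^{2}\right) = -8 + \left(-3 + \left(5 - 6 \sqrt{2}\right) \left(6 - 6 \sqrt{2}\right)^{2}\right) = -8 + \left(-3 + \left(6 - 6 \sqrt{2}\right)^{2} \left(5 - 6 \sqrt{2}\right)\right) = -11 + \left(6 - 6 \sqrt{2}\right)^{2} \left(5 - 6 \sqrt{2}\right)$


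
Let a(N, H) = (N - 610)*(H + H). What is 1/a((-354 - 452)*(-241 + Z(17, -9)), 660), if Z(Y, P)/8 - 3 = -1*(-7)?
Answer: 1/170485920 ≈ 5.8656e-9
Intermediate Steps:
Z(Y, P) = 80 (Z(Y, P) = 24 + 8*(-1*(-7)) = 24 + 8*7 = 24 + 56 = 80)
a(N, H) = 2*H*(-610 + N) (a(N, H) = (-610 + N)*(2*H) = 2*H*(-610 + N))
1/a((-354 - 452)*(-241 + Z(17, -9)), 660) = 1/(2*660*(-610 + (-354 - 452)*(-241 + 80))) = 1/(2*660*(-610 - 806*(-161))) = 1/(2*660*(-610 + 129766)) = 1/(2*660*129156) = 1/170485920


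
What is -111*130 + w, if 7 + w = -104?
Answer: -14541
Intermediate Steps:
w = -111 (w = -7 - 104 = -111)
-111*130 + w = -111*130 - 111 = -14430 - 111 = -14541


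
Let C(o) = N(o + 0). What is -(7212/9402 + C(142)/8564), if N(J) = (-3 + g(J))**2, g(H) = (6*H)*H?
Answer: -22935252793615/13419788 ≈ -1.7091e+6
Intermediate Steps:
g(H) = 6*H**2
N(J) = (-3 + 6*J**2)**2
C(o) = 9*(-1 + 2*o**2)**2 (C(o) = 9*(-1 + 2*(o + 0)**2)**2 = 9*(-1 + 2*o**2)**2)
-(7212/9402 + C(142)/8564) = -(7212/9402 + (9*(-1 + 2*142**2)**2)/8564) = -(7212*(1/9402) + (9*(-1 + 2*20164)**2)*(1/8564)) = -(1202/1567 + (9*(-1 + 40328)**2)*(1/8564)) = -(1202/1567 + (9*40327**2)*(1/8564)) = -(1202/1567 + (9*1626266929)*(1/8564)) = -(1202/1567 + 14636402361*(1/8564)) = -(1202/1567 + 14636402361/8564) = -1*22935252793615/13419788 = -22935252793615/13419788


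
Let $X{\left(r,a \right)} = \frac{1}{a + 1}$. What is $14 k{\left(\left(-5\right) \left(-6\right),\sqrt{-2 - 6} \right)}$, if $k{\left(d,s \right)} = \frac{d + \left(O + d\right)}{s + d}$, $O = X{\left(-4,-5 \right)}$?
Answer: $\frac{25095}{908} - \frac{1673 i \sqrt{2}}{908} \approx 27.638 - 2.6057 i$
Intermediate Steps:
$X{\left(r,a \right)} = \frac{1}{1 + a}$
$O = - \frac{1}{4}$ ($O = \frac{1}{1 - 5} = \frac{1}{-4} = - \frac{1}{4} \approx -0.25$)
$k{\left(d,s \right)} = \frac{- \frac{1}{4} + 2 d}{d + s}$ ($k{\left(d,s \right)} = \frac{d + \left(- \frac{1}{4} + d\right)}{s + d} = \frac{- \frac{1}{4} + 2 d}{d + s}$)
$14 k{\left(\left(-5\right) \left(-6\right),\sqrt{-2 - 6} \right)} = 14 \frac{- \frac{1}{4} + 2 \left(\left(-5\right) \left(-6\right)\right)}{\left(-5\right) \left(-6\right) + \sqrt{-2 - 6}} = 14 \frac{- \frac{1}{4} + 2 \cdot 30}{30 + \sqrt{-8}} = 14 \frac{- \frac{1}{4} + 60}{30 + 2 i \sqrt{2}} = 14 \frac{1}{30 + 2 i \sqrt{2}} \cdot \frac{239}{4} = 14 \frac{239}{4 \left(30 + 2 i \sqrt{2}\right)} = \frac{1673}{2 \left(30 + 2 i \sqrt{2}\right)}$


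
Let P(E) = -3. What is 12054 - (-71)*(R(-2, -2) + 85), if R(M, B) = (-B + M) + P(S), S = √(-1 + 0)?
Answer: 17876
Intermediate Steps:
S = I (S = √(-1) = I ≈ 1.0*I)
R(M, B) = -3 + M - B (R(M, B) = (-B + M) - 3 = (M - B) - 3 = -3 + M - B)
12054 - (-71)*(R(-2, -2) + 85) = 12054 - (-71)*((-3 - 2 - 1*(-2)) + 85) = 12054 - (-71)*((-3 - 2 + 2) + 85) = 12054 - (-71)*(-3 + 85) = 12054 - (-71)*82 = 12054 - 1*(-5822) = 12054 + 5822 = 17876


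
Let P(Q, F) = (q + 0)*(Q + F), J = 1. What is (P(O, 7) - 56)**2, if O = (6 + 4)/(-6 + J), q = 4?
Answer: 1296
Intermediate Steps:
O = -2 (O = (6 + 4)/(-6 + 1) = 10/(-5) = 10*(-1/5) = -2)
P(Q, F) = 4*F + 4*Q (P(Q, F) = (4 + 0)*(Q + F) = 4*(F + Q) = 4*F + 4*Q)
(P(O, 7) - 56)**2 = ((4*7 + 4*(-2)) - 56)**2 = ((28 - 8) - 56)**2 = (20 - 56)**2 = (-36)**2 = 1296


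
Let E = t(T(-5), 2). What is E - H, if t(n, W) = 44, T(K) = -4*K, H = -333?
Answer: 377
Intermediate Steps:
E = 44
E - H = 44 - 1*(-333) = 44 + 333 = 377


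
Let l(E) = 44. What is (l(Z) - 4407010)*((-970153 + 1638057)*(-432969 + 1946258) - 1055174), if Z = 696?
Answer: -4454255922963857212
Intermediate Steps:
(l(Z) - 4407010)*((-970153 + 1638057)*(-432969 + 1946258) - 1055174) = (44 - 4407010)*((-970153 + 1638057)*(-432969 + 1946258) - 1055174) = -4406966*(667904*1513289 - 1055174) = -4406966*(1010731776256 - 1055174) = -4406966*1010730721082 = -4454255922963857212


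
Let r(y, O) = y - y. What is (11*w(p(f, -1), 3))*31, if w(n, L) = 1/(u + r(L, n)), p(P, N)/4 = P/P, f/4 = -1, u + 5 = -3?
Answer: -341/8 ≈ -42.625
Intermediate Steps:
r(y, O) = 0
u = -8 (u = -5 - 3 = -8)
f = -4 (f = 4*(-1) = -4)
p(P, N) = 4 (p(P, N) = 4*(P/P) = 4*1 = 4)
w(n, L) = -1/8 (w(n, L) = 1/(-8 + 0) = 1/(-8) = -1/8)
(11*w(p(f, -1), 3))*31 = (11*(-1/8))*31 = -11/8*31 = -341/8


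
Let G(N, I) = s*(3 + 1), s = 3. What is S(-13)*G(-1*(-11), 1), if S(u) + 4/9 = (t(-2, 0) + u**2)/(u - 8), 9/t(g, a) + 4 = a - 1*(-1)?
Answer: -2104/21 ≈ -100.19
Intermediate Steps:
G(N, I) = 12 (G(N, I) = 3*(3 + 1) = 3*4 = 12)
t(g, a) = 9/(-3 + a) (t(g, a) = 9/(-4 + (a - 1*(-1))) = 9/(-4 + (a + 1)) = 9/(-4 + (1 + a)) = 9/(-3 + a))
S(u) = -4/9 + (-3 + u**2)/(-8 + u) (S(u) = -4/9 + (9/(-3 + 0) + u**2)/(u - 8) = -4/9 + (9/(-3) + u**2)/(-8 + u) = -4/9 + (9*(-1/3) + u**2)/(-8 + u) = -4/9 + (-3 + u**2)/(-8 + u))
S(-13)*G(-1*(-11), 1) = ((5 - 4*(-13) + 9*(-13)**2)/(9*(-8 - 13)))*12 = ((1/9)*(5 + 52 + 9*169)/(-21))*12 = ((1/9)*(-1/21)*(5 + 52 + 1521))*12 = ((1/9)*(-1/21)*1578)*12 = -526/63*12 = -2104/21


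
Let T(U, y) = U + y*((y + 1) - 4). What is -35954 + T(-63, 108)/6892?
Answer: -247783691/6892 ≈ -35952.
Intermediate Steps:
T(U, y) = U + y*(-3 + y) (T(U, y) = U + y*((1 + y) - 4) = U + y*(-3 + y))
-35954 + T(-63, 108)/6892 = -35954 + (-63 + 108² - 3*108)/6892 = -35954 + (-63 + 11664 - 324)*(1/6892) = -35954 + 11277*(1/6892) = -35954 + 11277/6892 = -247783691/6892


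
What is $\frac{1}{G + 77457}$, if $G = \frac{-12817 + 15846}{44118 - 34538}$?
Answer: $\frac{9580}{742041089} \approx 1.291 \cdot 10^{-5}$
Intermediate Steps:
$G = \frac{3029}{9580} \approx 0.31618$
$\frac{1}{G + 77457} = \frac{1}{\frac{3029}{9580} + 77457} = \frac{1}{\frac{742041089}{9580}} = \frac{9580}{742041089}$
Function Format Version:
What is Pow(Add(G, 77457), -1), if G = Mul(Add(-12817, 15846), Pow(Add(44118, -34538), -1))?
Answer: Rational(9580, 742041089) ≈ 1.2910e-5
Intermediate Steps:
G = Rational(3029, 9580) (G = Mul(3029, Pow(9580, -1)) = Mul(3029, Rational(1, 9580)) = Rational(3029, 9580) ≈ 0.31618)
Pow(Add(G, 77457), -1) = Pow(Add(Rational(3029, 9580), 77457), -1) = Pow(Rational(742041089, 9580), -1) = Rational(9580, 742041089)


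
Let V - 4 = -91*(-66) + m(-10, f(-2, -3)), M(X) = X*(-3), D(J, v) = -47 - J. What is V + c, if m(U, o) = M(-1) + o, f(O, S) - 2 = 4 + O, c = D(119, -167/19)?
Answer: 5851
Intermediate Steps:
M(X) = -3*X
c = -166 (c = -47 - 1*119 = -47 - 119 = -166)
f(O, S) = 6 + O (f(O, S) = 2 + (4 + O) = 6 + O)
m(U, o) = 3 + o (m(U, o) = -3*(-1) + o = 3 + o)
V = 6017 (V = 4 + (-91*(-66) + (3 + (6 - 2))) = 4 + (6006 + (3 + 4)) = 4 + (6006 + 7) = 4 + 6013 = 6017)
V + c = 6017 - 166 = 5851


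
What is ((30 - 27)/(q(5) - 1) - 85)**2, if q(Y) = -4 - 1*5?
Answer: 727609/100 ≈ 7276.1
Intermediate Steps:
q(Y) = -9 (q(Y) = -4 - 5 = -9)
((30 - 27)/(q(5) - 1) - 85)**2 = ((30 - 27)/(-9 - 1) - 85)**2 = (3/(-10) - 85)**2 = (3*(-1/10) - 85)**2 = (-3/10 - 85)**2 = (-853/10)**2 = 727609/100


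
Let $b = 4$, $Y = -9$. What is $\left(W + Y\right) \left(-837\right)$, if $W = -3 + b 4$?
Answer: $-3348$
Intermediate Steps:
$W = 13$ ($W = -3 + 4 \cdot 4 = -3 + 16 = 13$)
$\left(W + Y\right) \left(-837\right) = \left(13 - 9\right) \left(-837\right) = 4 \left(-837\right) = -3348$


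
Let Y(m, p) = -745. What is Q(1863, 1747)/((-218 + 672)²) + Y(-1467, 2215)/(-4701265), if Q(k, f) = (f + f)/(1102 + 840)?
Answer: 31463278755/188180952914908 ≈ 0.00016720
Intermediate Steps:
Q(k, f) = f/971 (Q(k, f) = (2*f)/1942 = (2*f)*(1/1942) = f/971)
Q(1863, 1747)/((-218 + 672)²) + Y(-1467, 2215)/(-4701265) = ((1/971)*1747)/((-218 + 672)²) - 745/(-4701265) = 1747/(971*(454²)) - 745*(-1/4701265) = (1747/971)/206116 + 149/940253 = (1747/971)*(1/206116) + 149/940253 = 1747/200138636 + 149/940253 = 31463278755/188180952914908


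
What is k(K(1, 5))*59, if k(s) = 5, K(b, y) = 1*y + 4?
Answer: 295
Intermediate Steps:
K(b, y) = 4 + y (K(b, y) = y + 4 = 4 + y)
k(K(1, 5))*59 = 5*59 = 295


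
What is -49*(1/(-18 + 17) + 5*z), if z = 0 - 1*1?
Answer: 294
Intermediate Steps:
z = -1 (z = 0 - 1 = -1)
-49*(1/(-18 + 17) + 5*z) = -49*(1/(-18 + 17) + 5*(-1)) = -49*(1/(-1) - 5) = -49*(-1 - 5) = -49*(-6) = 294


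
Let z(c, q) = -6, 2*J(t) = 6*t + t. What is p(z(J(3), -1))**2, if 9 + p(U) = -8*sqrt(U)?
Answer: -303 + 144*I*sqrt(6) ≈ -303.0 + 352.73*I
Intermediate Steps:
J(t) = 7*t/2 (J(t) = (6*t + t)/2 = (7*t)/2 = 7*t/2)
p(U) = -9 - 8*sqrt(U)
p(z(J(3), -1))**2 = (-9 - 8*I*sqrt(6))**2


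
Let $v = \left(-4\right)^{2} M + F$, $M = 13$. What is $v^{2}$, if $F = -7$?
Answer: $40401$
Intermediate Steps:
$v = 201$ ($v = \left(-4\right)^{2} \cdot 13 - 7 = 16 \cdot 13 - 7 = 208 - 7 = 201$)
$v^{2} = 201^{2} = 40401$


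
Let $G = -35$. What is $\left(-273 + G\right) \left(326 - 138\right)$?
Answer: $-57904$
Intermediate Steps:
$\left(-273 + G\right) \left(326 - 138\right) = \left(-273 - 35\right) \left(326 - 138\right) = \left(-308\right) 188 = -57904$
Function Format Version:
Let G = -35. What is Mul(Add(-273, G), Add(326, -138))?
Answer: -57904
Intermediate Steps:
Mul(Add(-273, G), Add(326, -138)) = Mul(Add(-273, -35), Add(326, -138)) = Mul(-308, 188) = -57904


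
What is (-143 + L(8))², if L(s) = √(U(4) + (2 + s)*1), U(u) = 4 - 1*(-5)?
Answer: (143 - √19)² ≈ 19221.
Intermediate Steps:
U(u) = 9 (U(u) = 4 + 5 = 9)
L(s) = √(11 + s) (L(s) = √(9 + (2 + s)*1) = √(9 + (2 + s)) = √(11 + s))
(-143 + L(8))² = (-143 + √(11 + 8))² = (-143 + √19)²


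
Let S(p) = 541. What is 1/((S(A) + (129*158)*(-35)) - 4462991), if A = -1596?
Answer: -1/5175820 ≈ -1.9321e-7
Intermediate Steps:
1/((S(A) + (129*158)*(-35)) - 4462991) = 1/((541 + (129*158)*(-35)) - 4462991) = 1/((541 + 20382*(-35)) - 4462991) = 1/((541 - 713370) - 4462991) = 1/(-712829 - 4462991) = 1/(-5175820) = -1/5175820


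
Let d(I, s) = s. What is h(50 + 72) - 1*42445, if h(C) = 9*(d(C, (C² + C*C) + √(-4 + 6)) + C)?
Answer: 226565 + 9*√2 ≈ 2.2658e+5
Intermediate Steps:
h(C) = 9*C + 9*√2 + 18*C² (h(C) = 9*(((C² + C*C) + √(-4 + 6)) + C) = 9*(((C² + C²) + √2) + C) = 9*((2*C² + √2) + C) = 9*((√2 + 2*C²) + C) = 9*(C + √2 + 2*C²) = 9*C + 9*√2 + 18*C²)
h(50 + 72) - 1*42445 = (9*(50 + 72) + 9*√2 + 18*(50 + 72)²) - 1*42445 = (9*122 + 9*√2 + 18*122²) - 42445 = (1098 + 9*√2 + 18*14884) - 42445 = (1098 + 9*√2 + 267912) - 42445 = (269010 + 9*√2) - 42445 = 226565 + 9*√2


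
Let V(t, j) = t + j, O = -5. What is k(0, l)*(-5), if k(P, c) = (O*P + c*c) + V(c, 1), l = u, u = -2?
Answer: -15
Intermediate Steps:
l = -2
V(t, j) = j + t
k(P, c) = 1 + c + c² - 5*P (k(P, c) = (-5*P + c*c) + (1 + c) = (-5*P + c²) + (1 + c) = (c² - 5*P) + (1 + c) = 1 + c + c² - 5*P)
k(0, l)*(-5) = (1 - 2 + (-2)² - 5*0)*(-5) = (1 - 2 + 4 + 0)*(-5) = 3*(-5) = -15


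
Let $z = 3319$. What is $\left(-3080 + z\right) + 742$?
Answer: $981$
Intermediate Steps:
$\left(-3080 + z\right) + 742 = \left(-3080 + 3319\right) + 742 = 239 + 742 = 981$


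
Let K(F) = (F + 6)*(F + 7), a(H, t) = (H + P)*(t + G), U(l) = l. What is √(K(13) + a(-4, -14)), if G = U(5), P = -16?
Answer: 4*√35 ≈ 23.664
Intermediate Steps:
G = 5
a(H, t) = (-16 + H)*(5 + t) (a(H, t) = (H - 16)*(t + 5) = (-16 + H)*(5 + t))
K(F) = (6 + F)*(7 + F)
√(K(13) + a(-4, -14)) = √((42 + 13² + 13*13) + (-80 - 16*(-14) + 5*(-4) - 4*(-14))) = √((42 + 169 + 169) + (-80 + 224 - 20 + 56)) = √(380 + 180) = √560 = 4*√35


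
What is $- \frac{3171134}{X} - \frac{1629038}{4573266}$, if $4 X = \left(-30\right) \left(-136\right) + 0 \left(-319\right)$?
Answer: $- \frac{402891692289}{129575870} \approx -3109.3$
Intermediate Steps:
$X = 1020$ ($X = \frac{\left(-30\right) \left(-136\right) + 0 \left(-319\right)}{4} = \frac{4080 + 0}{4} = \frac{1}{4} \cdot 4080 = 1020$)
$- \frac{3171134}{X} - \frac{1629038}{4573266} = - \frac{3171134}{1020} - \frac{1629038}{4573266} = \left(-3171134\right) \frac{1}{1020} - \frac{814519}{2286633} = - \frac{1585567}{510} - \frac{814519}{2286633} = - \frac{402891692289}{129575870}$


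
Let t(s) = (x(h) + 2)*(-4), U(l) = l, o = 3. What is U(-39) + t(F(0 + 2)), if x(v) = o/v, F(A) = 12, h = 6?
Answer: -49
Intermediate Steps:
x(v) = 3/v
t(s) = -10 (t(s) = (3/6 + 2)*(-4) = (3*(⅙) + 2)*(-4) = (½ + 2)*(-4) = (5/2)*(-4) = -10)
U(-39) + t(F(0 + 2)) = -39 - 10 = -49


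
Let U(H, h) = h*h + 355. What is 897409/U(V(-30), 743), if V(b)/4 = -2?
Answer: 897409/552404 ≈ 1.6246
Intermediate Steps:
V(b) = -8 (V(b) = 4*(-2) = -8)
U(H, h) = 355 + h² (U(H, h) = h² + 355 = 355 + h²)
897409/U(V(-30), 743) = 897409/(355 + 743²) = 897409/(355 + 552049) = 897409/552404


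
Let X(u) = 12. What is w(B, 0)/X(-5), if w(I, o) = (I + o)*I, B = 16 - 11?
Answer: 25/12 ≈ 2.0833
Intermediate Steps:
B = 5
w(I, o) = I*(I + o)
w(B, 0)/X(-5) = (5*(5 + 0))/12 = (5*5)*(1/12) = 25*(1/12) = 25/12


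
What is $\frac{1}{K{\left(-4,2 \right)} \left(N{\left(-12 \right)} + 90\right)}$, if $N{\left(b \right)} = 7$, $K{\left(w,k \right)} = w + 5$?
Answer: $\frac{1}{97} \approx 0.010309$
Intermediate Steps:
$K{\left(w,k \right)} = 5 + w$
$\frac{1}{K{\left(-4,2 \right)} \left(N{\left(-12 \right)} + 90\right)} = \frac{1}{\left(5 - 4\right) \left(7 + 90\right)} = \frac{1}{1 \cdot 97} = \frac{1}{97}$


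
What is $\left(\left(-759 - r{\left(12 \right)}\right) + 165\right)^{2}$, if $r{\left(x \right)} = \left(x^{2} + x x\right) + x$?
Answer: $799236$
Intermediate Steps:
$r{\left(x \right)} = x + 2 x^{2}$ ($r{\left(x \right)} = \left(x^{2} + x^{2}\right) + x = 2 x^{2} + x = x + 2 x^{2}$)
$\left(\left(-759 - r{\left(12 \right)}\right) + 165\right)^{2} = \left(\left(-759 - 12 \left(1 + 2 \cdot 12\right)\right) + 165\right)^{2} = \left(\left(-759 - 12 \left(1 + 24\right)\right) + 165\right)^{2} = \left(\left(-759 - 12 \cdot 25\right) + 165\right)^{2} = \left(\left(-759 - 300\right) + 165\right)^{2} = \left(-1059 + 165\right)^{2} = \left(-894\right)^{2} = 799236$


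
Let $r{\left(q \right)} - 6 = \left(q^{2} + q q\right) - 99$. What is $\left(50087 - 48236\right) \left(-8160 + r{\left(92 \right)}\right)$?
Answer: $16057425$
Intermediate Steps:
$r{\left(q \right)} = -93 + 2 q^{2}$ ($r{\left(q \right)} = 6 - \left(99 - q^{2} - q q\right) = 6 + \left(\left(q^{2} + q^{2}\right) - 99\right) = 6 + \left(2 q^{2} - 99\right) = 6 + \left(-99 + 2 q^{2}\right) = -93 + 2 q^{2}$)
$\left(50087 - 48236\right) \left(-8160 + r{\left(92 \right)}\right) = \left(50087 - 48236\right) \left(-8160 - \left(93 - 2 \cdot 92^{2}\right)\right) = 1851 \left(-8160 + \left(-93 + 2 \cdot 8464\right)\right) = 1851 \left(-8160 + \left(-93 + 16928\right)\right) = 1851 \left(-8160 + 16835\right) = 1851 \cdot 8675 = 16057425$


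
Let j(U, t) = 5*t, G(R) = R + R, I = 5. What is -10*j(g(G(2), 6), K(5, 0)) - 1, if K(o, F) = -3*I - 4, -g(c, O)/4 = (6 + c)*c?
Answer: 949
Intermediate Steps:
G(R) = 2*R
g(c, O) = -4*c*(6 + c) (g(c, O) = -4*(6 + c)*c = -4*c*(6 + c))
K(o, F) = -19 (K(o, F) = -3*5 - 4 = -15 - 4 = -19)
-10*j(g(G(2), 6), K(5, 0)) - 1 = -50*(-19) - 1 = -10*(-95) - 1 = 950 - 1 = 949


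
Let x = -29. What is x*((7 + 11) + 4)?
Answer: -638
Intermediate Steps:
x*((7 + 11) + 4) = -29*((7 + 11) + 4) = -29*(18 + 4) = -29*22 = -638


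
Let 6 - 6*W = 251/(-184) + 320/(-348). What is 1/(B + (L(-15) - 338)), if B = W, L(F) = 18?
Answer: -96048/30602755 ≈ -0.0031385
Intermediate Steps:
W = 132605/96048 (W = 1 - (251/(-184) + 320/(-348))/6 = 1 - (251*(-1/184) + 320*(-1/348))/6 = 1 - (-251/184 - 80/87)/6 = 1 - ⅙*(-36557/16008) = 1 + 36557/96048 = 132605/96048 ≈ 1.3806)
B = 132605/96048 ≈ 1.3806
1/(B + (L(-15) - 338)) = 1/(132605/96048 + (18 - 338)) = 1/(132605/96048 - 320) = 1/(-30602755/96048) = -96048/30602755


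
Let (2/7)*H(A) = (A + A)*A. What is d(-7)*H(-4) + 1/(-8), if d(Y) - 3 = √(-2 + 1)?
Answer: 2687/8 + 112*I ≈ 335.88 + 112.0*I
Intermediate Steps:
H(A) = 7*A² (H(A) = 7*((A + A)*A)/2 = 7*((2*A)*A)/2 = 7*(2*A²)/2 = 7*A²)
d(Y) = 3 + I (d(Y) = 3 + √(-2 + 1) = 3 + √(-1) = 3 + I)
d(-7)*H(-4) + 1/(-8) = (3 + I)*(7*(-4)²) + 1/(-8) = (3 + I)*(7*16) - ⅛ = (3 + I)*112 - ⅛ = (336 + 112*I) - ⅛ = 2687/8 + 112*I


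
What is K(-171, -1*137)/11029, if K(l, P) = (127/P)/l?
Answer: 127/258376383 ≈ 4.9153e-7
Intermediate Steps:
K(l, P) = 127/(P*l)
K(-171, -1*137)/11029 = (127/(-1*137*(-171)))/11029 = (127*(-1/171)/(-137))*(1/11029) = (127*(-1/137)*(-1/171))*(1/11029) = (127/23427)*(1/11029) = 127/258376383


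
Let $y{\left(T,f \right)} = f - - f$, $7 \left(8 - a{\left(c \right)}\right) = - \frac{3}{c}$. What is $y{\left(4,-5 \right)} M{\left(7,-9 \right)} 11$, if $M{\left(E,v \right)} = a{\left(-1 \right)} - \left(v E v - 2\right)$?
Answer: $\frac{429220}{7} \approx 61317.0$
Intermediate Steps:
$a{\left(c \right)} = 8 + \frac{3}{7 c}$ ($a{\left(c \right)} = 8 - \frac{\left(-3\right) \frac{1}{c}}{7} = 8 + \frac{3}{7 c}$)
$y{\left(T,f \right)} = 2 f$ ($y{\left(T,f \right)} = f + f = 2 f$)
$M{\left(E,v \right)} = \frac{67}{7} - E v^{2}$ ($M{\left(E,v \right)} = \left(8 + \frac{3}{7 \left(-1\right)}\right) - \left(v E v - 2\right) = \left(8 + \frac{3}{7} \left(-1\right)\right) - \left(E v v - 2\right) = \left(8 - \frac{3}{7}\right) - \left(E v^{2} - 2\right) = \frac{53}{7} - \left(-2 + E v^{2}\right) = \frac{67}{7} - E v^{2}$)
$y{\left(4,-5 \right)} M{\left(7,-9 \right)} 11 = 2 \left(-5\right) \left(\frac{67}{7} - 7 \left(-9\right)^{2}\right) 11 = - 10 \left(\frac{67}{7} - 7 \cdot 81\right) 11 = - 10 \left(\frac{67}{7} - 567\right) 11 = \left(-10\right) \left(- \frac{3902}{7}\right) 11 = \frac{39020}{7} \cdot 11 = \frac{429220}{7}$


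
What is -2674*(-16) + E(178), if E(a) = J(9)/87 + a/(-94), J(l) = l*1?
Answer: 58312152/1363 ≈ 42782.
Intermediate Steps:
J(l) = l
E(a) = 3/29 - a/94 (E(a) = 9/87 + a/(-94) = 9*(1/87) + a*(-1/94) = 3/29 - a/94)
-2674*(-16) + E(178) = -2674*(-16) + (3/29 - 1/94*178) = 42784 + (3/29 - 89/47) = 42784 - 2440/1363 = 58312152/1363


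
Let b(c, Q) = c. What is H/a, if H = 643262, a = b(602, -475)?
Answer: 321631/301 ≈ 1068.5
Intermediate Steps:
a = 602
H/a = 643262/602 = 643262*(1/602) = 321631/301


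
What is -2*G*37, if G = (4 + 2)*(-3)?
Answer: 1332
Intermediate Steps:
G = -18 (G = 6*(-3) = -18)
-2*G*37 = -2*(-18)*37 = 36*37 = 1332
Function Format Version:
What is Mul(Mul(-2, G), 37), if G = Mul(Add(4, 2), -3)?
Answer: 1332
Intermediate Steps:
G = -18 (G = Mul(6, -3) = -18)
Mul(Mul(-2, G), 37) = Mul(Mul(-2, -18), 37) = Mul(36, 37) = 1332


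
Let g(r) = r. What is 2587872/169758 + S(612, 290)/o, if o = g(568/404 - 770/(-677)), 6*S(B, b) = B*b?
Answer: 4775016059869/410022156 ≈ 11646.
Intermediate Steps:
S(B, b) = B*b/6 (S(B, b) = (B*b)/6 = B*b/6)
o = 173904/68377 (o = 568/404 - 770/(-677) = 568*(1/404) - 770*(-1/677) = 142/101 + 770/677 = 173904/68377 ≈ 2.5433)
2587872/169758 + S(612, 290)/o = 2587872/169758 + ((⅙)*612*290)/(173904/68377) = 2587872*(1/169758) + 29580*(68377/173904) = 431312/28293 + 168549305/14492 = 4775016059869/410022156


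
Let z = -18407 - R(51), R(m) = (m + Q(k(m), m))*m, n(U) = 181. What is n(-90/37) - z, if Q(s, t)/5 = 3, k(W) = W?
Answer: 21954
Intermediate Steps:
Q(s, t) = 15 (Q(s, t) = 5*3 = 15)
R(m) = m*(15 + m) (R(m) = (m + 15)*m = (15 + m)*m = m*(15 + m))
z = -21773 (z = -18407 - 51*(15 + 51) = -18407 - 51*66 = -18407 - 1*3366 = -18407 - 3366 = -21773)
n(-90/37) - z = 181 - 1*(-21773) = 181 + 21773 = 21954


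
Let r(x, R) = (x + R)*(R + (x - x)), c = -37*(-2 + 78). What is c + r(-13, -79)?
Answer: 4456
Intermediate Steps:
c = -2812 (c = -37*76 = -2812)
r(x, R) = R*(R + x) (r(x, R) = (R + x)*(R + 0) = (R + x)*R = R*(R + x))
c + r(-13, -79) = -2812 - 79*(-79 - 13) = -2812 - 79*(-92) = -2812 + 7268 = 4456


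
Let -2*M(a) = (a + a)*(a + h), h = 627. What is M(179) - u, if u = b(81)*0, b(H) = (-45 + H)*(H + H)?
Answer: -144274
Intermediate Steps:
b(H) = 2*H*(-45 + H) (b(H) = (-45 + H)*(2*H) = 2*H*(-45 + H))
u = 0 (u = (2*81*(-45 + 81))*0 = (2*81*36)*0 = 5832*0 = 0)
M(a) = -a*(627 + a) (M(a) = -(a + a)*(a + 627)/2 = -2*a*(627 + a)/2 = -a*(627 + a))
M(179) - u = -1*179*(627 + 179) - 1*0 = -1*179*806 + 0 = -144274 + 0 = -144274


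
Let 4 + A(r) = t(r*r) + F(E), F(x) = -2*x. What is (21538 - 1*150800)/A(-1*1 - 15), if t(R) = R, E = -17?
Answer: -64631/143 ≈ -451.96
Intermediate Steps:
A(r) = 30 + r² (A(r) = -4 + (r*r - 2*(-17)) = -4 + (r² + 34) = -4 + (34 + r²) = 30 + r²)
(21538 - 1*150800)/A(-1*1 - 15) = (21538 - 1*150800)/(30 + (-1*1 - 15)²) = (21538 - 150800)/(30 + (-1 - 15)²) = -129262/(30 + (-16)²) = -129262/(30 + 256) = -129262/286 = -129262*1/286 = -64631/143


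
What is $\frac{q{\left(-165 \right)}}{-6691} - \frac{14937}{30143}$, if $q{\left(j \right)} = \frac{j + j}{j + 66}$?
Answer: $- \frac{300131831}{605060439} \approx -0.49604$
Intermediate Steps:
$q{\left(j \right)} = \frac{2 j}{66 + j}$
$\frac{q{\left(-165 \right)}}{-6691} - \frac{14937}{30143} = \frac{2 \left(-165\right) \frac{1}{66 - 165}}{-6691} - \frac{14937}{30143} = 2 \left(-165\right) \frac{1}{-99} \left(- \frac{1}{6691}\right) - \frac{14937}{30143} = 2 \left(-165\right) \left(- \frac{1}{99}\right) \left(- \frac{1}{6691}\right) - \frac{14937}{30143} = \frac{10}{3} \left(- \frac{1}{6691}\right) - \frac{14937}{30143} = - \frac{10}{20073} - \frac{14937}{30143} = - \frac{300131831}{605060439}$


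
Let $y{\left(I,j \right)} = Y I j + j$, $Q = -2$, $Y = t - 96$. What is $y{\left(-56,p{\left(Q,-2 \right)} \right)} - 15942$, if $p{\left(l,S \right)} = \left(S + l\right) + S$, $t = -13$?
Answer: $-52572$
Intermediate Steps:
$Y = -109$ ($Y = -13 - 96 = -109$)
$p{\left(l,S \right)} = l + 2 S$
$y{\left(I,j \right)} = j - 109 I j$ ($y{\left(I,j \right)} = - 109 I j + j = j - 109 I j$)
$y{\left(-56,p{\left(Q,-2 \right)} \right)} - 15942 = \left(-2 + 2 \left(-2\right)\right) \left(1 - -6104\right) - 15942 = \left(-2 - 4\right) \left(1 + 6104\right) - 15942 = \left(-6\right) 6105 - 15942 = -36630 - 15942 = -52572$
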